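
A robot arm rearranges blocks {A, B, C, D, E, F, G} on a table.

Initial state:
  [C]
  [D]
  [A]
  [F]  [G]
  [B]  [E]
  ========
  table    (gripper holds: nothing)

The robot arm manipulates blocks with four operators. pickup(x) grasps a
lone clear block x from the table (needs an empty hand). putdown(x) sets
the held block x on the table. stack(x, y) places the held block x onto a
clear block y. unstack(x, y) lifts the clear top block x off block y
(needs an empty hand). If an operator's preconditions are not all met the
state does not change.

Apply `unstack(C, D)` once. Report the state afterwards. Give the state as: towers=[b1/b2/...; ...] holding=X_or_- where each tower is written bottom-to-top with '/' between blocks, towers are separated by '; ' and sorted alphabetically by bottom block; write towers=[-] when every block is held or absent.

before: towers=[B/F/A/D/C; E/G] holding=-
pre[unstack(C, D)]: on(C,D) ✓, clear(C) ✓, handempty ✓
all met → apply unstack(C, D)
after:  towers=[B/F/A/D; E/G] holding=C

towers=[B/F/A/D; E/G] holding=C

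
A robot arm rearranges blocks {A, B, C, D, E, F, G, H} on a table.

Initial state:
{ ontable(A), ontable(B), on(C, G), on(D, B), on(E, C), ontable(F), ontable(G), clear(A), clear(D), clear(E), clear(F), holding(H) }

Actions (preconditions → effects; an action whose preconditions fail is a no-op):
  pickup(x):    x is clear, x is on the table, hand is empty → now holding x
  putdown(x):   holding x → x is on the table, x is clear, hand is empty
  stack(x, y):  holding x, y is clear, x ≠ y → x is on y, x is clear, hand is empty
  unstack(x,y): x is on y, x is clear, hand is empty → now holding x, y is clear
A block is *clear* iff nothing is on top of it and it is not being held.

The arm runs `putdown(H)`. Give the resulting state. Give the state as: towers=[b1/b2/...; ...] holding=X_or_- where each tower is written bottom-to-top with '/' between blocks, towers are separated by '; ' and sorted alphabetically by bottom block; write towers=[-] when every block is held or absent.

before: towers=[A; B/D; F; G/C/E] holding=H
pre[putdown(H)]: holding(H) ✓
all met → apply putdown(H)
after:  towers=[A; B/D; F; G/C/E; H] holding=-

towers=[A; B/D; F; G/C/E; H] holding=-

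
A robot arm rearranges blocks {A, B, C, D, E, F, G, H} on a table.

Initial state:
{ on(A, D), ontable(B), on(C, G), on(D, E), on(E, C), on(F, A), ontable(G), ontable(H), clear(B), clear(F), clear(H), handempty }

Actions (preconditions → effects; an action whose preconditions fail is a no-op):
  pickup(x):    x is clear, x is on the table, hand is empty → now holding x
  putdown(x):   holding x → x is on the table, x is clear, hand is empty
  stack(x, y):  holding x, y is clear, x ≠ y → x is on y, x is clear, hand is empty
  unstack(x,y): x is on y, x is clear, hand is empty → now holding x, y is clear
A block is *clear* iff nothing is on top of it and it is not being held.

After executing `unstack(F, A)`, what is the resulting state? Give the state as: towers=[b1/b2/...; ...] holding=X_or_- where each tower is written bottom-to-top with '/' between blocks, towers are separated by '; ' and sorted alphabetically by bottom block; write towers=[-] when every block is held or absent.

before: towers=[B; G/C/E/D/A/F; H] holding=-
pre[unstack(F, A)]: on(F,A) ✓, clear(F) ✓, handempty ✓
all met → apply unstack(F, A)
after:  towers=[B; G/C/E/D/A; H] holding=F

towers=[B; G/C/E/D/A; H] holding=F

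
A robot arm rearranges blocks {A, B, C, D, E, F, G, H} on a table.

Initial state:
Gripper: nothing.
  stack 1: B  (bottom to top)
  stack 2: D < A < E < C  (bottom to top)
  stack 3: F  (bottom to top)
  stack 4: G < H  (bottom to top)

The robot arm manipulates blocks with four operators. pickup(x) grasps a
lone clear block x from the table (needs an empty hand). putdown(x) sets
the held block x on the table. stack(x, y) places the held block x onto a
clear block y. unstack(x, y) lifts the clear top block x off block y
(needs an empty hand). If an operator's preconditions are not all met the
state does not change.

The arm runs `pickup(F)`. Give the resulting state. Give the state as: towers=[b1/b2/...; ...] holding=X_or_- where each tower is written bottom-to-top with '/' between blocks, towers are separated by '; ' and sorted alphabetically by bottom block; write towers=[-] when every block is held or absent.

towers=[B; D/A/E/C; G/H] holding=F

before: towers=[B; D/A/E/C; F; G/H] holding=-
pre[pickup(F)]: clear(F) yes, ontable(F) yes, handempty yes
all met → apply pickup(F)
after:  towers=[B; D/A/E/C; G/H] holding=F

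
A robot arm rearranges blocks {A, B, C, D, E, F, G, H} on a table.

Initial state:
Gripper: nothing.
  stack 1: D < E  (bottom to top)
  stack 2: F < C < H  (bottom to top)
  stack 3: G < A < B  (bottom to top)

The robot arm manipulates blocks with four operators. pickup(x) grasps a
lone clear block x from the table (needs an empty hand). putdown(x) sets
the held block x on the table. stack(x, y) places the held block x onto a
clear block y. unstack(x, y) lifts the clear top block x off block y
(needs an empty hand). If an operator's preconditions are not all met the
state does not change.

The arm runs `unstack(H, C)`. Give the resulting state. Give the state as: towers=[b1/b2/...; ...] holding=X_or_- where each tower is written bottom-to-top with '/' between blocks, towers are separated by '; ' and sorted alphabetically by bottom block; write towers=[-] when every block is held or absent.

before: towers=[D/E; F/C/H; G/A/B] holding=-
pre[unstack(H, C)]: on(H,C) ok, clear(H) ok, handempty ok
all met → apply unstack(H, C)
after:  towers=[D/E; F/C; G/A/B] holding=H

towers=[D/E; F/C; G/A/B] holding=H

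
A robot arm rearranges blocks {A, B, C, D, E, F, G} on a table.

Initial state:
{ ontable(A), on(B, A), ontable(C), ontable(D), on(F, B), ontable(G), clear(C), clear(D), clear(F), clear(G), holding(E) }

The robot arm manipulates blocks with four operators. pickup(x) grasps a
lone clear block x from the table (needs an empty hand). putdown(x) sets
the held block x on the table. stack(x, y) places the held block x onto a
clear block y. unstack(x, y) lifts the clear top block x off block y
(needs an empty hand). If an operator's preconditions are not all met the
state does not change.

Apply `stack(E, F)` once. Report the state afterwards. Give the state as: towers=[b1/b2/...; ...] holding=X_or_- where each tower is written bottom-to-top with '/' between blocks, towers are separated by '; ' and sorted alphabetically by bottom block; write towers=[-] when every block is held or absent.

towers=[A/B/F/E; C; D; G] holding=-

before: towers=[A/B/F; C; D; G] holding=E
pre[stack(E, F)]: holding(E) ok, clear(F) ok, E≠F ok
all met → apply stack(E, F)
after:  towers=[A/B/F/E; C; D; G] holding=-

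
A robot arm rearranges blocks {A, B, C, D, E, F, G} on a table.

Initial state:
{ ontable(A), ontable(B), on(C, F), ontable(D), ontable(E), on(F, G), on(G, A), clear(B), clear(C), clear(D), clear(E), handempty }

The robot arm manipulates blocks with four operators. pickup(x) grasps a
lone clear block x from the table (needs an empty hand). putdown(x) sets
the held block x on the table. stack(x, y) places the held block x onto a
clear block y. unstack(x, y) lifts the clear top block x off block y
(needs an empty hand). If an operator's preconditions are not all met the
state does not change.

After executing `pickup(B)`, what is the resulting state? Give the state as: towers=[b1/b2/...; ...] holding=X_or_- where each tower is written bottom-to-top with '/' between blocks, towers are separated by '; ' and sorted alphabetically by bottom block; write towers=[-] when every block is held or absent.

towers=[A/G/F/C; D; E] holding=B

before: towers=[A/G/F/C; B; D; E] holding=-
pre[pickup(B)]: clear(B) yes, ontable(B) yes, handempty yes
all met → apply pickup(B)
after:  towers=[A/G/F/C; D; E] holding=B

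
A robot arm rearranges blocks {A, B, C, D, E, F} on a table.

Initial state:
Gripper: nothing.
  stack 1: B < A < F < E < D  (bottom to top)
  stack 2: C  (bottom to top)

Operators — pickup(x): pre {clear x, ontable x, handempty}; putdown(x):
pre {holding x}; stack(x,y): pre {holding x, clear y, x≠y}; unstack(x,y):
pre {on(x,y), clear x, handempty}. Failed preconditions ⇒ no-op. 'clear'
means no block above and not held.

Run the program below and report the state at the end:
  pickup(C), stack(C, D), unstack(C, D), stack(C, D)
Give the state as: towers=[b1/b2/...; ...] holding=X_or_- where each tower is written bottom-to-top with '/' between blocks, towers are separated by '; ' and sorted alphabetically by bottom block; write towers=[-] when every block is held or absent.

towers=[B/A/F/E/D/C] holding=-

step 1 (pickup(C)): towers=[B/A/F/E/D] holding=C
step 2 (stack(C, D)): towers=[B/A/F/E/D/C] holding=-
step 3 (unstack(C, D)): towers=[B/A/F/E/D] holding=C
step 4 (stack(C, D)): towers=[B/A/F/E/D/C] holding=-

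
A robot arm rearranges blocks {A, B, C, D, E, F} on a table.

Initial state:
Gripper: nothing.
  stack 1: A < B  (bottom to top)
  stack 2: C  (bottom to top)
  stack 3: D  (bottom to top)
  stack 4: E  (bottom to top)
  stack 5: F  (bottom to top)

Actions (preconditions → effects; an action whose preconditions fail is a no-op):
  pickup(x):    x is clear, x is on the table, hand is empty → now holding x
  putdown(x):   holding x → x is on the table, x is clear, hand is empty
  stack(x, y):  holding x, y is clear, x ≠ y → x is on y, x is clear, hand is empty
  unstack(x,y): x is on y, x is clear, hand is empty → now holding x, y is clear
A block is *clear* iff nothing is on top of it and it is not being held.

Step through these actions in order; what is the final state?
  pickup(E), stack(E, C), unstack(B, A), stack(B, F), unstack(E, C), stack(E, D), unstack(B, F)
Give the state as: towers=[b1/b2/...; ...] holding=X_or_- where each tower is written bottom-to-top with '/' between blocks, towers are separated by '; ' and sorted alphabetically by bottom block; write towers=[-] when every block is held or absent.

towers=[A; C; D/E; F] holding=B

step 1 (pickup(E)): towers=[A/B; C; D; F] holding=E
step 2 (stack(E, C)): towers=[A/B; C/E; D; F] holding=-
step 3 (unstack(B, A)): towers=[A; C/E; D; F] holding=B
step 4 (stack(B, F)): towers=[A; C/E; D; F/B] holding=-
step 5 (unstack(E, C)): towers=[A; C; D; F/B] holding=E
step 6 (stack(E, D)): towers=[A; C; D/E; F/B] holding=-
step 7 (unstack(B, F)): towers=[A; C; D/E; F] holding=B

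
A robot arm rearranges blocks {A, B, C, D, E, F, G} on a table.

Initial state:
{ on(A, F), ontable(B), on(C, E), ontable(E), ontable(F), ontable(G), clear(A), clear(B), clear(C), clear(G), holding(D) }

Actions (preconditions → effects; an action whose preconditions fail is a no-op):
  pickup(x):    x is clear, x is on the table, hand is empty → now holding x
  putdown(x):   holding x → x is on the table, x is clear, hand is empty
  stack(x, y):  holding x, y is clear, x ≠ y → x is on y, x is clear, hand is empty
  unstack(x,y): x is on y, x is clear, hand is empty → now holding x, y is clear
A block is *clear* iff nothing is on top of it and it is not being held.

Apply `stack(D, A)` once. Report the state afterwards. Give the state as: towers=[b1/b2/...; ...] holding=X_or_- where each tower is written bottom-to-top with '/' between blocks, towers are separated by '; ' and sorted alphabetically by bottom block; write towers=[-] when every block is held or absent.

towers=[B; E/C; F/A/D; G] holding=-

before: towers=[B; E/C; F/A; G] holding=D
pre[stack(D, A)]: holding(D) ok, clear(A) ok, D≠A ok
all met → apply stack(D, A)
after:  towers=[B; E/C; F/A/D; G] holding=-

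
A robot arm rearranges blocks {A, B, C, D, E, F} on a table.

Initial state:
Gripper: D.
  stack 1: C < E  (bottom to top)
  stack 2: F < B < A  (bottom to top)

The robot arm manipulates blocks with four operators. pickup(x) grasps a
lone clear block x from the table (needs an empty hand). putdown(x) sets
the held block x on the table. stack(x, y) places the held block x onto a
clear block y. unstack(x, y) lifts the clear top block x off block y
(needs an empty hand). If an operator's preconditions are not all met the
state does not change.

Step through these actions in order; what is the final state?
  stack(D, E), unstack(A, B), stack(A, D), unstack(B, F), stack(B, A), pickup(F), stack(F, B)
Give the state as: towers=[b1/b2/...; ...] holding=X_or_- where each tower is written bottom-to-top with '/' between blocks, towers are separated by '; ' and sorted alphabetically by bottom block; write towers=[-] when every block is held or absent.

towers=[C/E/D/A/B/F] holding=-

step 1 (stack(D, E)): towers=[C/E/D; F/B/A] holding=-
step 2 (unstack(A, B)): towers=[C/E/D; F/B] holding=A
step 3 (stack(A, D)): towers=[C/E/D/A; F/B] holding=-
step 4 (unstack(B, F)): towers=[C/E/D/A; F] holding=B
step 5 (stack(B, A)): towers=[C/E/D/A/B; F] holding=-
step 6 (pickup(F)): towers=[C/E/D/A/B] holding=F
step 7 (stack(F, B)): towers=[C/E/D/A/B/F] holding=-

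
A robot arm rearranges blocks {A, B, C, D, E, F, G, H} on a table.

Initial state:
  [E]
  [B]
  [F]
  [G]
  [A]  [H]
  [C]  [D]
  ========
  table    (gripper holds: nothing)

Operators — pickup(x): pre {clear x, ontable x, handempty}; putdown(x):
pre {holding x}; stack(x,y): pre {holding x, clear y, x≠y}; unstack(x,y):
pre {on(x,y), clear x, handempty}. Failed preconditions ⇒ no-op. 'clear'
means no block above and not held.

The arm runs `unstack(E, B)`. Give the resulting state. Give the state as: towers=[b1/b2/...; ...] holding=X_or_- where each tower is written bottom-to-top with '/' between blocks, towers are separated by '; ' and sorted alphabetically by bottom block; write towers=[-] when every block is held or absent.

towers=[C/A/G/F/B; D/H] holding=E

before: towers=[C/A/G/F/B/E; D/H] holding=-
pre[unstack(E, B)]: on(E,B) yes, clear(E) yes, handempty yes
all met → apply unstack(E, B)
after:  towers=[C/A/G/F/B; D/H] holding=E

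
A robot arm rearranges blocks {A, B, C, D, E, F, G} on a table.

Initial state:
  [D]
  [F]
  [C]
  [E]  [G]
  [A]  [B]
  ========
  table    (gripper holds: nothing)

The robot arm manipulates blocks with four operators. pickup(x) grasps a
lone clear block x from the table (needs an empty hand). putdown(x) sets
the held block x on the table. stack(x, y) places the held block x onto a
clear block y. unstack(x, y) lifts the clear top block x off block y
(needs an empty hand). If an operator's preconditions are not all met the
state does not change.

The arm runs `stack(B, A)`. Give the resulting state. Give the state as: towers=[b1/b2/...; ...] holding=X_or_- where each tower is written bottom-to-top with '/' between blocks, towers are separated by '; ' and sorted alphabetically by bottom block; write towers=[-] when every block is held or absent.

towers=[A/E/C/F/D; B/G] holding=-

before: towers=[A/E/C/F/D; B/G] holding=-
pre[stack(B, A)]: holding(B) no, clear(A) no, B≠A yes
holding(B), clear(A) unmet → stack(B, A) is a no-op
after:  towers=[A/E/C/F/D; B/G] holding=-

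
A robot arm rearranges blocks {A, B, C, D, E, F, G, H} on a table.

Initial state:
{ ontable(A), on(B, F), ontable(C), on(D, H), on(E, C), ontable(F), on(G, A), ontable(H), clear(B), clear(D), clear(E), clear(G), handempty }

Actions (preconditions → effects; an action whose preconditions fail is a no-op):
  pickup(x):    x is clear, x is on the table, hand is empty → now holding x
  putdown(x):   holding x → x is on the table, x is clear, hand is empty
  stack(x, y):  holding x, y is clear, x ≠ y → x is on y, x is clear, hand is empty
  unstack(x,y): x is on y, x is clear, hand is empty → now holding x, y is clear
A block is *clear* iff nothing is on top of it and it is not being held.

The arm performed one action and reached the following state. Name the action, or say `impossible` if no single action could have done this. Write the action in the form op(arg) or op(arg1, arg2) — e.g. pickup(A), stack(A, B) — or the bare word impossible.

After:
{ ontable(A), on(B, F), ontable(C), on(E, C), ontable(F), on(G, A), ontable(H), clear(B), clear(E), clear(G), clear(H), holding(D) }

unstack(D, H)

target: towers=[A/G; C/E; F/B; H] holding=D
     unstack(G, A) → towers=[A; C/E; F/B; H/D] holding=G
     unstack(E, C) → towers=[A/G; C; F/B; H/D] holding=E
     unstack(B, F) → towers=[A/G; C/E; F; H/D] holding=B
     unstack(D, H) → towers=[A/G; C/E; F/B; H] holding=D  ← match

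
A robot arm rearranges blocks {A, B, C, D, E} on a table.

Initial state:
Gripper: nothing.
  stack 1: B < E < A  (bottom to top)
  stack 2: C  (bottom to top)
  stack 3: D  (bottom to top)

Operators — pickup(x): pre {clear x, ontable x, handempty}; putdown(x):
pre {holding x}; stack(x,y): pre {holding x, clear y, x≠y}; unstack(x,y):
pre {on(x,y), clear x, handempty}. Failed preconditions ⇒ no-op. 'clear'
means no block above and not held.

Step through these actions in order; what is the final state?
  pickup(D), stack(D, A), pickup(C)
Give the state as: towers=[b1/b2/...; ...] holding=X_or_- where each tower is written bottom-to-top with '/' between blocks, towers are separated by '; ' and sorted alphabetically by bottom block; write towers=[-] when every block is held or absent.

step 1 (pickup(D)): towers=[B/E/A; C] holding=D
step 2 (stack(D, A)): towers=[B/E/A/D; C] holding=-
step 3 (pickup(C)): towers=[B/E/A/D] holding=C

towers=[B/E/A/D] holding=C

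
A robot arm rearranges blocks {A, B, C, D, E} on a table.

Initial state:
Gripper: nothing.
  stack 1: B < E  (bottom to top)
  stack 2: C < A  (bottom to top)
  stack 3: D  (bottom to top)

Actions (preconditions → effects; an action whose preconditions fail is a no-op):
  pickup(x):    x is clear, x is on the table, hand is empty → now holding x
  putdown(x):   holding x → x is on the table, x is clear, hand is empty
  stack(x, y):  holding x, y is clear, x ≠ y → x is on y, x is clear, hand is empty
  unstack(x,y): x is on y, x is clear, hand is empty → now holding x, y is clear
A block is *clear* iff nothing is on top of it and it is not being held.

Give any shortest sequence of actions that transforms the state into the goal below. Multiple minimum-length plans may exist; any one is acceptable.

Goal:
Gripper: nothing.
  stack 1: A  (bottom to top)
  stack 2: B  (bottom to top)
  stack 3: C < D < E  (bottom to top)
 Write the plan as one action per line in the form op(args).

unstack(A, C)
putdown(A)
pickup(D)
stack(D, C)
unstack(E, B)
stack(E, D)

step 1 (unstack(A, C)): towers=[B/E; C; D] holding=A
step 2 (putdown(A)): towers=[A; B/E; C; D] holding=-
step 3 (pickup(D)): towers=[A; B/E; C] holding=D
step 4 (stack(D, C)): towers=[A; B/E; C/D] holding=-
step 5 (unstack(E, B)): towers=[A; B; C/D] holding=E
step 6 (stack(E, D)): towers=[A; B; C/D/E] holding=-
goal check: towers=[A; B; C/D/E] holding=- — reached (length 6, optimal by BFS)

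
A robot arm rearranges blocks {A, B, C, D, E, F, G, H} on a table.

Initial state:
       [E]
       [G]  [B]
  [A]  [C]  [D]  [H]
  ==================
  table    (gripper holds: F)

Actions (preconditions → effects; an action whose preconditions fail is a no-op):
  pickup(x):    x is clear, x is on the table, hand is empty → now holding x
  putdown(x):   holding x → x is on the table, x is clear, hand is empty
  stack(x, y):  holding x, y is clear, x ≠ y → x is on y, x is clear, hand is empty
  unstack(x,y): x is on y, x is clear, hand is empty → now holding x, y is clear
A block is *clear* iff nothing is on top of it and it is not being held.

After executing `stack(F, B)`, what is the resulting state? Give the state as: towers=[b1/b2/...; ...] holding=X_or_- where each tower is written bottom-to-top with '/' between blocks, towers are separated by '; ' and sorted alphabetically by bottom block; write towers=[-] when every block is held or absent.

before: towers=[A; C/G/E; D/B; H] holding=F
pre[stack(F, B)]: holding(F) ✓, clear(B) ✓, F≠B ✓
all met → apply stack(F, B)
after:  towers=[A; C/G/E; D/B/F; H] holding=-

towers=[A; C/G/E; D/B/F; H] holding=-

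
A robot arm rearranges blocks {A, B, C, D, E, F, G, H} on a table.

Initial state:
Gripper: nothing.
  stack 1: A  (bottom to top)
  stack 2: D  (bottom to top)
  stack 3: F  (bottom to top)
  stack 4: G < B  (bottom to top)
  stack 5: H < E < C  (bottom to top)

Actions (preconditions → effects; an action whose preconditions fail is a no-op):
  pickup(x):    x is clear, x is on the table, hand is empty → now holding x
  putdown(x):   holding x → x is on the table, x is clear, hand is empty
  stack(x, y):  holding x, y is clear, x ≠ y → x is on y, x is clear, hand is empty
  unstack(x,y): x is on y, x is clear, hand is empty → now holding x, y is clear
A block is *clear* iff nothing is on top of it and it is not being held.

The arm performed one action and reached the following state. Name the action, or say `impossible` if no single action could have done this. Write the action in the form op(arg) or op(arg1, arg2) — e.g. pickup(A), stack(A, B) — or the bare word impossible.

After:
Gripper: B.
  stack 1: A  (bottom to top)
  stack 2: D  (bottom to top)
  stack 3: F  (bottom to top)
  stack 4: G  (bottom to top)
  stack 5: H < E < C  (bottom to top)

unstack(B, G)

target: towers=[A; D; F; G; H/E/C] holding=B
         pickup(A) → towers=[D; F; G/B; H/E/C] holding=A
     unstack(B, G) → towers=[A; D; F; G; H/E/C] holding=B  ← match
         pickup(F) → towers=[A; D; G/B; H/E/C] holding=F
         pickup(D) → towers=[A; F; G/B; H/E/C] holding=D
     unstack(C, E) → towers=[A; D; F; G/B; H/E] holding=C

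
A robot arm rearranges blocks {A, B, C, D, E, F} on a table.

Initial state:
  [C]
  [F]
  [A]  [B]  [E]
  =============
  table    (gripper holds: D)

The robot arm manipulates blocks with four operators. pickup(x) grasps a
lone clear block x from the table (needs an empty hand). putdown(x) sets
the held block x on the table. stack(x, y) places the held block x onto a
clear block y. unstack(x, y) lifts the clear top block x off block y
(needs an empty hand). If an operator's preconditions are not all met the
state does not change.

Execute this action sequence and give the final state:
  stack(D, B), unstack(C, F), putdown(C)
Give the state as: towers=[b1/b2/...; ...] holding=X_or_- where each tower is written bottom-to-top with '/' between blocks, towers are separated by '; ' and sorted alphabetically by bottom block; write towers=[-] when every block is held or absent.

towers=[A/F; B/D; C; E] holding=-

step 1 (stack(D, B)): towers=[A/F/C; B/D; E] holding=-
step 2 (unstack(C, F)): towers=[A/F; B/D; E] holding=C
step 3 (putdown(C)): towers=[A/F; B/D; C; E] holding=-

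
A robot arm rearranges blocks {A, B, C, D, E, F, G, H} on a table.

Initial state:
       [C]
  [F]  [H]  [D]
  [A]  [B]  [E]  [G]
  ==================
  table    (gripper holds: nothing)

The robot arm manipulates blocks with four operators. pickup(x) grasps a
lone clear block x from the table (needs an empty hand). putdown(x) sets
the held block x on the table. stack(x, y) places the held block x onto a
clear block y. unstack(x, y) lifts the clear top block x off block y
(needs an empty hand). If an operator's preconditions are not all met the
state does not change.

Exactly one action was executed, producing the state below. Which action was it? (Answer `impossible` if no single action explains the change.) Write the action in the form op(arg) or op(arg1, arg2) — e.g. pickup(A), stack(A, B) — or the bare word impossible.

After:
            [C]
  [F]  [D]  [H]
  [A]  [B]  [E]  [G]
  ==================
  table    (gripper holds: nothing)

target: towers=[A/F; B/D; E/H/C; G] holding=-
         pickup(G) → towers=[A/F; B/H/C; E/D] holding=G
     unstack(F, A) → towers=[A; B/H/C; E/D; G] holding=F
     unstack(D, E) → towers=[A/F; B/H/C; E; G] holding=D
     unstack(C, H) → towers=[A/F; B/H; E/D; G] holding=C
none of the 4 applicable actions match → impossible

impossible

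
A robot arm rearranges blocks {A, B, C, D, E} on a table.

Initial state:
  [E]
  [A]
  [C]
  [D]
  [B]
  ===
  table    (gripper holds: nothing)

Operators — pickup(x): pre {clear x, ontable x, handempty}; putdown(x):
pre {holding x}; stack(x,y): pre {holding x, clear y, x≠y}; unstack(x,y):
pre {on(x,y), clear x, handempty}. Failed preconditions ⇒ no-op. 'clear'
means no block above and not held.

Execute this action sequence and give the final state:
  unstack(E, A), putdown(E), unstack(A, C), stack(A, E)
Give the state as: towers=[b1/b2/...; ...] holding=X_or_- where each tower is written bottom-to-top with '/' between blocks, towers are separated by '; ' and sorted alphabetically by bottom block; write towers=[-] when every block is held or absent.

step 1 (unstack(E, A)): towers=[B/D/C/A] holding=E
step 2 (putdown(E)): towers=[B/D/C/A; E] holding=-
step 3 (unstack(A, C)): towers=[B/D/C; E] holding=A
step 4 (stack(A, E)): towers=[B/D/C; E/A] holding=-

towers=[B/D/C; E/A] holding=-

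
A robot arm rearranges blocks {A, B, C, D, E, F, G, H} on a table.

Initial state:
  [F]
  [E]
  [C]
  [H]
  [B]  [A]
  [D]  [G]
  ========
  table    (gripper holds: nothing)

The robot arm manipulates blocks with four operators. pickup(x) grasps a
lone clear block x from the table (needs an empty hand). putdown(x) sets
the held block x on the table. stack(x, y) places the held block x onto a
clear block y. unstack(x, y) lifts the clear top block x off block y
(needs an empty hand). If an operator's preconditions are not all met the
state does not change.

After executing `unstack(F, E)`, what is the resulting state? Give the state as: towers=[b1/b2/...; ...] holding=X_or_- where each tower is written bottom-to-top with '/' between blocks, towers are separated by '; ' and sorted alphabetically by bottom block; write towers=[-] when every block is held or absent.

before: towers=[D/B/H/C/E/F; G/A] holding=-
pre[unstack(F, E)]: on(F,E) yes, clear(F) yes, handempty yes
all met → apply unstack(F, E)
after:  towers=[D/B/H/C/E; G/A] holding=F

towers=[D/B/H/C/E; G/A] holding=F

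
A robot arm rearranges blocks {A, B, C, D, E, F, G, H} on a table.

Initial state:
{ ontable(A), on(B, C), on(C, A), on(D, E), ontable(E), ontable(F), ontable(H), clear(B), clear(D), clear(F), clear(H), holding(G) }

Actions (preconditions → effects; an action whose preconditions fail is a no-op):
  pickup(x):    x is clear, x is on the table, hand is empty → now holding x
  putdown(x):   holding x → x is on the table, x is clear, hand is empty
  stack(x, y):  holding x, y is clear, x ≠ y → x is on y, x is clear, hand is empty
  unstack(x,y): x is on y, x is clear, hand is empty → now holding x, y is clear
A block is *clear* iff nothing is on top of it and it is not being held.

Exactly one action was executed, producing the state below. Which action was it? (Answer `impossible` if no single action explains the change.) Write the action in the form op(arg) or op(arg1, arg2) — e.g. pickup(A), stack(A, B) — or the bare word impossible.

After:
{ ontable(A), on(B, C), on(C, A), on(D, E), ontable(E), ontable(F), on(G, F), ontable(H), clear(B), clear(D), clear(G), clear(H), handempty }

stack(G, F)

target: towers=[A/C/B; E/D; F/G; H] holding=-
        putdown(G) → towers=[A/C/B; E/D; F; G; H] holding=-
       stack(G, H) → towers=[A/C/B; E/D; F; H/G] holding=-
       stack(G, B) → towers=[A/C/B/G; E/D; F; H] holding=-
       stack(G, F) → towers=[A/C/B; E/D; F/G; H] holding=-  ← match
       stack(G, D) → towers=[A/C/B; E/D/G; F; H] holding=-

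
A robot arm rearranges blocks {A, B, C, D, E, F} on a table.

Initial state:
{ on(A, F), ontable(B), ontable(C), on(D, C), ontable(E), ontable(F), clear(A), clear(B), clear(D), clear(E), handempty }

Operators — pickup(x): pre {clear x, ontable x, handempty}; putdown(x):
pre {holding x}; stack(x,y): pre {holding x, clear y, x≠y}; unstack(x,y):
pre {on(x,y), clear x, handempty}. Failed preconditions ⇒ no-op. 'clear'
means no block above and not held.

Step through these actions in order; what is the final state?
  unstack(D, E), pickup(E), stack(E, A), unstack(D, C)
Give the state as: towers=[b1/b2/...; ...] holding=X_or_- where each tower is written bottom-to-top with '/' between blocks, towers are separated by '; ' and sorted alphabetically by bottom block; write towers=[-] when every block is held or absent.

towers=[B; C; F/A/E] holding=D

step 1 (unstack(D, E)) [no-op]: towers=[B; C/D; E; F/A] holding=-
step 2 (pickup(E)): towers=[B; C/D; F/A] holding=E
step 3 (stack(E, A)): towers=[B; C/D; F/A/E] holding=-
step 4 (unstack(D, C)): towers=[B; C; F/A/E] holding=D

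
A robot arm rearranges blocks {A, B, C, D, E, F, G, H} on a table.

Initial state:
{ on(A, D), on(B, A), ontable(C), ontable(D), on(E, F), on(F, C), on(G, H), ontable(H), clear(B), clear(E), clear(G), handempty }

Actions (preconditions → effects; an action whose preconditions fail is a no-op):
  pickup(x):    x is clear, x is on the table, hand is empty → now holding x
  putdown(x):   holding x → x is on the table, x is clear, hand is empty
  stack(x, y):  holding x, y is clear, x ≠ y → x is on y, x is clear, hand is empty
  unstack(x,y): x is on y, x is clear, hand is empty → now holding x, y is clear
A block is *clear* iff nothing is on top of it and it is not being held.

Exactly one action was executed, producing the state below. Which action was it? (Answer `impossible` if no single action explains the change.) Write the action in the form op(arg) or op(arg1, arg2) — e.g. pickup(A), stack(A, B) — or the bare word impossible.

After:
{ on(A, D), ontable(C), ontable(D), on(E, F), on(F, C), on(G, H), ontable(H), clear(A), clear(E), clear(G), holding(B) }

target: towers=[C/F/E; D/A; H/G] holding=B
     unstack(G, H) → towers=[C/F/E; D/A/B; H] holding=G
     unstack(E, F) → towers=[C/F; D/A/B; H/G] holding=E
     unstack(B, A) → towers=[C/F/E; D/A; H/G] holding=B  ← match

unstack(B, A)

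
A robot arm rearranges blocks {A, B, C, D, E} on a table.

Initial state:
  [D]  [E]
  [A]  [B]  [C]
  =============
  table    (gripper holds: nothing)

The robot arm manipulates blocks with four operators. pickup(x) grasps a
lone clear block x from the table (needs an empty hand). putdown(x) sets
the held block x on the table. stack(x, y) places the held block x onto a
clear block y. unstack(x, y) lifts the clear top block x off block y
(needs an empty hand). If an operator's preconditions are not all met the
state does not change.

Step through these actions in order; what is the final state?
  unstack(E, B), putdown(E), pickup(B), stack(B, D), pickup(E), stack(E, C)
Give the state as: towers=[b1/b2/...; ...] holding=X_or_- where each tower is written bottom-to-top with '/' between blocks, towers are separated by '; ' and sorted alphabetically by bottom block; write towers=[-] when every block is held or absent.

step 1 (unstack(E, B)): towers=[A/D; B; C] holding=E
step 2 (putdown(E)): towers=[A/D; B; C; E] holding=-
step 3 (pickup(B)): towers=[A/D; C; E] holding=B
step 4 (stack(B, D)): towers=[A/D/B; C; E] holding=-
step 5 (pickup(E)): towers=[A/D/B; C] holding=E
step 6 (stack(E, C)): towers=[A/D/B; C/E] holding=-

towers=[A/D/B; C/E] holding=-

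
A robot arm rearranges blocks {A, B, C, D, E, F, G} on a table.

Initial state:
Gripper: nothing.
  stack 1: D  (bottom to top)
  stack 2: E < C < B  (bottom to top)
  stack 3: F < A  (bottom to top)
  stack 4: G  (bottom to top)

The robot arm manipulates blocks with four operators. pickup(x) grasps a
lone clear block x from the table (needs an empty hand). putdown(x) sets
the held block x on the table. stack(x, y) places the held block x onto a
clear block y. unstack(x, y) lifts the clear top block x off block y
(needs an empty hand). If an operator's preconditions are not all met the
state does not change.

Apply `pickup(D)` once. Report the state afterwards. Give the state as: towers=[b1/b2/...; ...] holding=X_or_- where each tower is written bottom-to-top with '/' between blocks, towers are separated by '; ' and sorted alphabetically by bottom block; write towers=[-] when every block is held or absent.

towers=[E/C/B; F/A; G] holding=D

before: towers=[D; E/C/B; F/A; G] holding=-
pre[pickup(D)]: clear(D) ✓, ontable(D) ✓, handempty ✓
all met → apply pickup(D)
after:  towers=[E/C/B; F/A; G] holding=D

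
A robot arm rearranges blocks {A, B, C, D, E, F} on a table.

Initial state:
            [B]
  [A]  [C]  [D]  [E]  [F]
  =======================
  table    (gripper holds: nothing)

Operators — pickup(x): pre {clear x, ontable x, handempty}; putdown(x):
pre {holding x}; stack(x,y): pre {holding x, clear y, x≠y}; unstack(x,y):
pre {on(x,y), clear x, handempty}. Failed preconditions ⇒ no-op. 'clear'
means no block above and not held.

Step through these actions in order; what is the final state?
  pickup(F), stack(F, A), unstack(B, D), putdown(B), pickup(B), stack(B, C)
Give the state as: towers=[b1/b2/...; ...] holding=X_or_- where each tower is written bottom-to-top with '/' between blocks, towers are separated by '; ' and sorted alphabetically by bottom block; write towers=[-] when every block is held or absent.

towers=[A/F; C/B; D; E] holding=-

step 1 (pickup(F)): towers=[A; C; D/B; E] holding=F
step 2 (stack(F, A)): towers=[A/F; C; D/B; E] holding=-
step 3 (unstack(B, D)): towers=[A/F; C; D; E] holding=B
step 4 (putdown(B)): towers=[A/F; B; C; D; E] holding=-
step 5 (pickup(B)): towers=[A/F; C; D; E] holding=B
step 6 (stack(B, C)): towers=[A/F; C/B; D; E] holding=-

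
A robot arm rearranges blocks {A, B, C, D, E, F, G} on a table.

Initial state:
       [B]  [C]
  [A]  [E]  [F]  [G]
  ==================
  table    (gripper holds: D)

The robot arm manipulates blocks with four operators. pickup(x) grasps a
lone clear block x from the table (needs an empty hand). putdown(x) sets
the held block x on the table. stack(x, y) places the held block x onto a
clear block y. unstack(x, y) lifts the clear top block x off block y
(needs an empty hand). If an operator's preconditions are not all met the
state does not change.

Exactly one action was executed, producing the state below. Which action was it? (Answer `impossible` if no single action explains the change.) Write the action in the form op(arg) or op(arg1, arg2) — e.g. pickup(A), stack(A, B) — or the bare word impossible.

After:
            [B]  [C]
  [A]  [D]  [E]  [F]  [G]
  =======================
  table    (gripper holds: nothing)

putdown(D)

target: towers=[A; D; E/B; F/C; G] holding=-
        putdown(D) → towers=[A; D; E/B; F/C; G] holding=-  ← match
       stack(D, B) → towers=[A; E/B/D; F/C; G] holding=-
       stack(D, G) → towers=[A; E/B; F/C; G/D] holding=-
       stack(D, A) → towers=[A/D; E/B; F/C; G] holding=-
       stack(D, C) → towers=[A; E/B; F/C/D; G] holding=-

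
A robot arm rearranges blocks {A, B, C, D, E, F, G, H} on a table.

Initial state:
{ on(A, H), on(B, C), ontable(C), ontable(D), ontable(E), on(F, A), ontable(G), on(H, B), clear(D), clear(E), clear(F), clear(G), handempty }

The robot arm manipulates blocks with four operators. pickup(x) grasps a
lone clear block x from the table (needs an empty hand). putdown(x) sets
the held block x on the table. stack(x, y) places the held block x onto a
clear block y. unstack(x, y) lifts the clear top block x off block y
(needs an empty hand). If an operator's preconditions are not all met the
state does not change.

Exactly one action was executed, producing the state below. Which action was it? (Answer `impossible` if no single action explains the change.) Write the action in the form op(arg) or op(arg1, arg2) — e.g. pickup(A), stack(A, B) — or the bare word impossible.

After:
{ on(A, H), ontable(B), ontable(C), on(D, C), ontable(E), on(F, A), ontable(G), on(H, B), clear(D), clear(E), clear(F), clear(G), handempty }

impossible

target: towers=[B/H/A/F; C/D; E; G] holding=-
         pickup(G) → towers=[C/B/H/A/F; D; E] holding=G
         pickup(E) → towers=[C/B/H/A/F; D; G] holding=E
     unstack(F, A) → towers=[C/B/H/A; D; E; G] holding=F
         pickup(D) → towers=[C/B/H/A/F; E; G] holding=D
none of the 4 applicable actions match → impossible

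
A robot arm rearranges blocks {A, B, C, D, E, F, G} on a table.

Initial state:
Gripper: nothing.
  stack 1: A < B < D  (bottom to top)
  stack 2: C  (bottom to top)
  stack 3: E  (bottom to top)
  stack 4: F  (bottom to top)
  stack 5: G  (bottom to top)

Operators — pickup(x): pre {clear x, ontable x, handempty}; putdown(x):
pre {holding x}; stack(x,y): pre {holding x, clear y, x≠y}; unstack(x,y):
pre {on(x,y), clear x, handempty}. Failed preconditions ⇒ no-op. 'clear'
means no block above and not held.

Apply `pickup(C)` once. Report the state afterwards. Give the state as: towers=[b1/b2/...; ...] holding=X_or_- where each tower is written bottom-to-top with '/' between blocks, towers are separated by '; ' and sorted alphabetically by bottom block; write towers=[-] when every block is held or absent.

towers=[A/B/D; E; F; G] holding=C

before: towers=[A/B/D; C; E; F; G] holding=-
pre[pickup(C)]: clear(C) ok, ontable(C) ok, handempty ok
all met → apply pickup(C)
after:  towers=[A/B/D; E; F; G] holding=C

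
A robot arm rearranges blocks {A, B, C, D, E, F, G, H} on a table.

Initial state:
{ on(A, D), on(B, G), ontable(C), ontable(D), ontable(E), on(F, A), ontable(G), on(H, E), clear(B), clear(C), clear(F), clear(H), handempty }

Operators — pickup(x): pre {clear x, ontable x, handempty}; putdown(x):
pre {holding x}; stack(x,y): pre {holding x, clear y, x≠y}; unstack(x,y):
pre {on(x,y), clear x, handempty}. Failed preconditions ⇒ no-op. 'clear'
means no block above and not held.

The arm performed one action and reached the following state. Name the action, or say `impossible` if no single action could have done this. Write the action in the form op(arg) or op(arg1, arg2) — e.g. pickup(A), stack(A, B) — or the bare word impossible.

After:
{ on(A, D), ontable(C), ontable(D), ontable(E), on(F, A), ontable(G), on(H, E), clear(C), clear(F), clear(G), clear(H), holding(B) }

unstack(B, G)

target: towers=[C; D/A/F; E/H; G] holding=B
     unstack(H, E) → towers=[C; D/A/F; E; G/B] holding=H
     unstack(B, G) → towers=[C; D/A/F; E/H; G] holding=B  ← match
     unstack(F, A) → towers=[C; D/A; E/H; G/B] holding=F
         pickup(C) → towers=[D/A/F; E/H; G/B] holding=C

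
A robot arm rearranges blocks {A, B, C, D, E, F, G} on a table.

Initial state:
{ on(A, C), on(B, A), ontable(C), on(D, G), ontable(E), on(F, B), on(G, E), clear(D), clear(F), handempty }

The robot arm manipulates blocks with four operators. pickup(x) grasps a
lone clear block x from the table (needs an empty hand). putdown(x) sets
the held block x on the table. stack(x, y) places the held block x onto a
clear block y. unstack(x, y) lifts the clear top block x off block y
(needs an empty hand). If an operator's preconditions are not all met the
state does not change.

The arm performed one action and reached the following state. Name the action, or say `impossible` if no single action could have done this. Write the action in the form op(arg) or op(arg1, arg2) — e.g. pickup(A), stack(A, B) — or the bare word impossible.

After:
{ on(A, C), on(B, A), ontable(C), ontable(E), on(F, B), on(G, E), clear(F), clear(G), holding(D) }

unstack(D, G)

target: towers=[C/A/B/F; E/G] holding=D
     unstack(F, B) → towers=[C/A/B; E/G/D] holding=F
     unstack(D, G) → towers=[C/A/B/F; E/G] holding=D  ← match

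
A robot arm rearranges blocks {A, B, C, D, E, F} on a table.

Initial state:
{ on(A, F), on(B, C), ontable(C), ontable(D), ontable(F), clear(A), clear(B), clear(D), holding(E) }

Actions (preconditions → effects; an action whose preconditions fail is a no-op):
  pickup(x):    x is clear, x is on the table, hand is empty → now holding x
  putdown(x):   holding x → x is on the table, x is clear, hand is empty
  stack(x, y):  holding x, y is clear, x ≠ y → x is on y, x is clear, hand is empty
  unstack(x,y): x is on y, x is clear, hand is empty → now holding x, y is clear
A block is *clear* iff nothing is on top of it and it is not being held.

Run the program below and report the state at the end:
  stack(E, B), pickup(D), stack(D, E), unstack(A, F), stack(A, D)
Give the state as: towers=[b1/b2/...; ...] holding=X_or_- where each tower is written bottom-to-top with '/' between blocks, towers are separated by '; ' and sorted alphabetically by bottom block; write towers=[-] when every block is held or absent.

step 1 (stack(E, B)): towers=[C/B/E; D; F/A] holding=-
step 2 (pickup(D)): towers=[C/B/E; F/A] holding=D
step 3 (stack(D, E)): towers=[C/B/E/D; F/A] holding=-
step 4 (unstack(A, F)): towers=[C/B/E/D; F] holding=A
step 5 (stack(A, D)): towers=[C/B/E/D/A; F] holding=-

towers=[C/B/E/D/A; F] holding=-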